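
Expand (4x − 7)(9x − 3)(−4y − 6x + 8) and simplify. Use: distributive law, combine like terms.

(4x − 7)(9x − 3)(−4y − 6x + 8)
= (36x² − 12x − 63x + 21)(−4y − 6x + 8)    [distributive law]
= (36x² − 75x + 21)(−4y − 6x + 8)    [combine like terms]
= −144x²y − 216x³ + 288x² + 300xy + 450x² − 600x − 84y − 126x + 168    [distributive law]
= −144x²y − 216x³ + 738x² + 300xy − 726x − 84y + 168    [combine like terms]

−144x²y − 216x³ + 738x² + 300xy − 726x − 84y + 168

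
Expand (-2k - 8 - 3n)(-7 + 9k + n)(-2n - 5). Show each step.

261kn + 290k + 36k²n + 90k² + 58kn² - 177n - 280 - 11n² + 6n³

(-2k - 8 - 3n)(-7 + 9k + n)(-2n - 5)
= (14k - 18k² - 2kn + 56 - 72k - 8n + 21n - 27kn - 3n²)(-2n - 5)    [distributive law]
= (-58k - 18k² - 29kn + 56 + 13n - 3n²)(-2n - 5)    [combine like terms]
= 116kn + 290k + 36k²n + 90k² + 58kn² + 145kn - 112n - 280 - 26n² - 65n + 6n³ + 15n²    [distributive law]
= 261kn + 290k + 36k²n + 90k² + 58kn² - 177n - 280 - 11n² + 6n³    [combine like terms]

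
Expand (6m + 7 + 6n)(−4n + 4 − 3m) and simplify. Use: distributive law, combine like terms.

−42mn + 3m − 18m^2 − 4n + 28 − 24n^2

(6m + 7 + 6n)(−4n + 4 − 3m)
= −24mn + 24m − 18m^2 − 28n + 28 − 21m − 24n^2 + 24n − 18mn    [distributive law]
= −42mn + 3m − 18m^2 − 4n + 28 − 24n^2    [combine like terms]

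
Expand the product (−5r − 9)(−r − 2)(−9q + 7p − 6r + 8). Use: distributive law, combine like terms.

−45qr^2 + 35pr^2 − 30r^3 − 74r^2 − 171qr + 133pr + 44r − 162q + 126p + 144

(−5r − 9)(−r − 2)(−9q + 7p − 6r + 8)
= (5r^2 + 10r + 9r + 18)(−9q + 7p − 6r + 8)    [distributive law]
= (5r^2 + 19r + 18)(−9q + 7p − 6r + 8)    [combine like terms]
= −45qr^2 + 35pr^2 − 30r^3 + 40r^2 − 171qr + 133pr − 114r^2 + 152r − 162q + 126p − 108r + 144    [distributive law]
= −45qr^2 + 35pr^2 − 30r^3 − 74r^2 − 171qr + 133pr + 44r − 162q + 126p + 144    [combine like terms]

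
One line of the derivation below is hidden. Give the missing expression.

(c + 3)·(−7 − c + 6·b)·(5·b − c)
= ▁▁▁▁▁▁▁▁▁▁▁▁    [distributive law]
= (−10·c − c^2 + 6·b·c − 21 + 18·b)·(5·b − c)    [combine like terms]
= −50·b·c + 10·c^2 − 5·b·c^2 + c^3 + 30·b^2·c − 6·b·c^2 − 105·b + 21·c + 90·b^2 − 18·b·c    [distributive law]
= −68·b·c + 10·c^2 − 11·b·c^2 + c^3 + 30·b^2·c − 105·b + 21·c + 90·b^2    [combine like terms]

After distributive law, the bracketed line is:

(−7·c − c^2 + 6·b·c − 21 − 3·c + 18·b)·(5·b − c)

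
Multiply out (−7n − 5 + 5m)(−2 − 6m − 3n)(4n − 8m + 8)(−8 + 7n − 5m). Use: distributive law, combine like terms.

(−7n − 5 + 5m)(−2 − 6m − 3n)(4n − 8m + 8)(−8 + 7n − 5m)
= (14n + 42mn + 21n² + 10 + 30m + 15n − 10m − 30m² − 15mn)(4n − 8m + 8)(−8 + 7n − 5m)    [distributive law]
= (29n + 27mn + 21n² + 10 + 20m − 30m²)(4n − 8m + 8)(−8 + 7n − 5m)    [combine like terms]
= (116n² − 232mn + 232n + 108mn² − 216m²n + 216mn + 84n³ − 168mn² + 168n² + 40n − 80m + 80 + 80mn − 160m² + 160m − 120m²n + 240m³ − 240m²)(−8 + 7n − 5m)    [distributive law]
= (284n² + 64mn + 272n − 60mn² − 336m²n + 84n³ + 80m + 80 − 400m² + 240m³)(−8 + 7n − 5m)    [combine like terms]
= −2272n² + 1988n³ − 1420mn² − 512mn + 448mn² − 320m²n − 2176n + 1904n² − 1360mn + 480mn² − 420mn³ + 300m²n² + 2688m²n − 2352m²n² + 1680m³n − 672n³ + 588n⁴ − 420mn³ − 640m + 560mn − 400m² − 640 + 560n − 400m + 3200m² − 2800m²n + 2000m³ − 1920m³ + 1680m³n − 1200m⁴    [distributive law]
= −368n² + 1316n³ − 492mn² − 1312mn − 432m²n − 1616n − 840mn³ − 2052m²n² + 3360m³n + 588n⁴ − 1040m + 2800m² − 640 + 80m³ − 1200m⁴    [combine like terms]

−368n² + 1316n³ − 492mn² − 1312mn − 432m²n − 1616n − 840mn³ − 2052m²n² + 3360m³n + 588n⁴ − 1040m + 2800m² − 640 + 80m³ − 1200m⁴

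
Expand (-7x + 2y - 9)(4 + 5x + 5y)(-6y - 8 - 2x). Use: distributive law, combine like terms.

(-7x + 2y - 9)(4 + 5x + 5y)(-6y - 8 - 2x)
= (-28x - 35x² - 35xy + 8y + 10xy + 10y² - 36 - 45x - 45y)(-6y - 8 - 2x)    [distributive law]
= (-73x - 35x² - 25xy - 37y + 10y² - 36)(-6y - 8 - 2x)    [combine like terms]
= 438xy + 584x + 146x² + 210x²y + 280x² + 70x³ + 150xy² + 200xy + 50x²y + 222y² + 296y + 74xy - 60y³ - 80y² - 20xy² + 216y + 288 + 72x    [distributive law]
= 712xy + 656x + 426x² + 260x²y + 70x³ + 130xy² + 142y² + 512y - 60y³ + 288    [combine like terms]

712xy + 656x + 426x² + 260x²y + 70x³ + 130xy² + 142y² + 512y - 60y³ + 288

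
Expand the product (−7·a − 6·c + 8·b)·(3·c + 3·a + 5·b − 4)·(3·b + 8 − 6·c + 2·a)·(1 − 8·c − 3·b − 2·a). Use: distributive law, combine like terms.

(−7·a − 6·c + 8·b)·(3·c + 3·a + 5·b − 4)·(3·b + 8 − 6·c + 2·a)·(1 − 8·c − 3·b − 2·a)
= (−21·a·c − 21·a² − 35·a·b + 28·a − 18·c² − 18·a·c − 30·b·c + 24·c + 24·b·c + 24·a·b + 40·b² − 32·b)·(3·b + 8 − 6·c + 2·a)·(1 − 8·c − 3·b − 2·a)    [distributive law]
= (−39·a·c − 21·a² − 11·a·b + 28·a − 18·c² − 6·b·c + 24·c + 40·b² − 32·b)·(3·b + 8 − 6·c + 2·a)·(1 − 8·c − 3·b − 2·a)    [combine like terms]
= (−117·a·b·c − 312·a·c + 234·a·c² − 78·a²·c − 63·a²·b − 168·a² + 126·a²·c − 42·a³ − 33·a·b² − 88·a·b + 66·a·b·c − 22·a²·b + 84·a·b + 224·a − 168·a·c + 56·a² − 54·b·c² − 144·c² + 108·c³ − 36·a·c² − 18·b²·c − 48·b·c + 36·b·c² − 12·a·b·c + 72·b·c + 192·c − 144·c² + 48·a·c + 120·b³ + 320·b² − 240·b²·c + 80·a·b² − 96·b² − 256·b + 192·b·c − 64·a·b)·(1 − 8·c − 3·b − 2·a)    [distributive law]
= (−63·a·b·c − 432·a·c + 198·a·c² + 48·a²·c − 85·a²·b − 112·a² − 42·a³ + 47·a·b² − 68·a·b + 224·a − 18·b·c² − 288·c² + 108·c³ − 258·b²·c + 216·b·c + 192·c + 120·b³ + 224·b² − 256·b)·(1 − 8·c − 3·b − 2·a)    [combine like terms]
= −63·a·b·c + 504·a·b·c² + 189·a·b²·c + 126·a²·b·c − 432·a·c + 3456·a·c² + 1296·a·b·c + 864·a²·c + 198·a·c² − 1584·a·c³ − 594·a·b·c² − 396·a²·c² + 48·a²·c − 384·a²·c² − 144·a²·b·c − 96·a³·c − 85·a²·b + 680·a²·b·c + 255·a²·b² + 170·a³·b − 112·a² + 896·a²·c + 336·a²·b + 224·a³ − 42·a³ + 336·a³·c + 126·a³·b + 84·a⁴ + 47·a·b² − 376·a·b²·c − 141·a·b³ − 94·a²·b² − 68·a·b + 544·a·b·c + 204·a·b² + 136·a²·b + 224·a − 1792·a·c − 672·a·b − 448·a² − 18·b·c² + 144·b·c³ + 54·b²·c² + 36·a·b·c² − 288·c² + 2304·c³ + 864·b·c² + 576·a·c² + 108·c³ − 864·c⁴ − 324·b·c³ − 216·a·c³ − 258·b²·c + 2064·b²·c² + 774·b³·c + 516·a·b²·c + 216·b·c − 1728·b·c² − 648·b²·c − 432·a·b·c + 192·c − 1536·c² − 576·b·c − 384·a·c + 120·b³ − 960·b³·c − 360·b⁴ − 240·a·b³ + 224·b² − 1792·b²·c − 672·b³ − 448·a·b² − 256·b + 2048·b·c + 768·b² + 512·a·b    [distributive law]
= 1345·a·b·c − 54·a·b·c² + 329·a·b²·c + 662·a²·b·c − 2608·a·c + 4230·a·c² + 1808·a²·c − 1800·a·c³ − 780·a²·c² + 240·a³·c + 387·a²·b + 161·a²·b² + 296·a³·b − 560·a² + 182·a³ + 84·a⁴ − 197·a·b² − 381·a·b³ − 228·a·b + 224·a − 882·b·c² − 180·b·c³ + 2118·b²·c² − 1824·c² + 2412·c³ − 864·c⁴ − 2698·b²·c − 186·b³·c + 1688·b·c + 192·c − 552·b³ − 360·b⁴ + 992·b² − 256·b    [combine like terms]

1345·a·b·c − 54·a·b·c² + 329·a·b²·c + 662·a²·b·c − 2608·a·c + 4230·a·c² + 1808·a²·c − 1800·a·c³ − 780·a²·c² + 240·a³·c + 387·a²·b + 161·a²·b² + 296·a³·b − 560·a² + 182·a³ + 84·a⁴ − 197·a·b² − 381·a·b³ − 228·a·b + 224·a − 882·b·c² − 180·b·c³ + 2118·b²·c² − 1824·c² + 2412·c³ − 864·c⁴ − 2698·b²·c − 186·b³·c + 1688·b·c + 192·c − 552·b³ − 360·b⁴ + 992·b² − 256·b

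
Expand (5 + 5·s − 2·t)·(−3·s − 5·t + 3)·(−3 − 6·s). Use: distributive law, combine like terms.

93·t + 243·s·t − 45 − 90·s + 45·s² + 90·s³ + 114·s²·t − 30·t² − 60·s·t²

(5 + 5·s − 2·t)·(−3·s − 5·t + 3)·(−3 − 6·s)
= (−15·s − 25·t + 15 − 15·s² − 25·s·t + 15·s + 6·s·t + 10·t² − 6·t)·(−3 − 6·s)    [distributive law]
= (−31·t + 15 − 15·s² − 19·s·t + 10·t²)·(−3 − 6·s)    [combine like terms]
= 93·t + 186·s·t − 45 − 90·s + 45·s² + 90·s³ + 57·s·t + 114·s²·t − 30·t² − 60·s·t²    [distributive law]
= 93·t + 243·s·t − 45 − 90·s + 45·s² + 90·s³ + 114·s²·t − 30·t² − 60·s·t²    [combine like terms]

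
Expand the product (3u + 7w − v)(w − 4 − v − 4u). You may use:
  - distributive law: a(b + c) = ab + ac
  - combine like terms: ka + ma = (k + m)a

−25uw − 12u + uv − 12u^2 + 7w^2 − 28w − 8vw + 4v + v^2

(3u + 7w − v)(w − 4 − v − 4u)
= 3uw − 12u − 3uv − 12u^2 + 7w^2 − 28w − 7vw − 28uw − vw + 4v + v^2 + 4uv    [distributive law]
= −25uw − 12u + uv − 12u^2 + 7w^2 − 28w − 8vw + 4v + v^2    [combine like terms]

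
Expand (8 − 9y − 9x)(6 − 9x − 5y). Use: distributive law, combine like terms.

48 − 126x − 94y + 126xy + 45y^2 + 81x^2

(8 − 9y − 9x)(6 − 9x − 5y)
= 48 − 72x − 40y − 54y + 81xy + 45y^2 − 54x + 81x^2 + 45xy    [distributive law]
= 48 − 126x − 94y + 126xy + 45y^2 + 81x^2    [combine like terms]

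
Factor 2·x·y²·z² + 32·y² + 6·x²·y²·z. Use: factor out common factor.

2·x·y²·z² + 32·y² + 6·x²·y²·z
= 2(x·y²·z² + 16·y² + 3·x²·y²·z)    [factor out 2]
= 2·y²(x·z² + 16 + 3·x²·z)    [factor out y²]

2·y²(x·z² + 16 + 3·x²·z)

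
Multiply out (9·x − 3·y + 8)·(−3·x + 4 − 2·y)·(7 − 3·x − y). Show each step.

(9·x − 3·y + 8)·(−3·x + 4 − 2·y)·(7 − 3·x − y)
= (−27·x² + 36·x − 18·x·y + 9·x·y − 12·y + 6·y² − 24·x + 32 − 16·y)·(7 − 3·x − y)    [distributive law]
= (−27·x² + 12·x − 9·x·y − 28·y + 6·y² + 32)·(7 − 3·x − y)    [combine like terms]
= −189·x² + 81·x³ + 27·x²·y + 84·x − 36·x² − 12·x·y − 63·x·y + 27·x²·y + 9·x·y² − 196·y + 84·x·y + 28·y² + 42·y² − 18·x·y² − 6·y³ + 224 − 96·x − 32·y    [distributive law]
= −225·x² + 81·x³ + 54·x²·y − 12·x + 9·x·y − 9·x·y² − 228·y + 70·y² − 6·y³ + 224    [combine like terms]

−225·x² + 81·x³ + 54·x²·y − 12·x + 9·x·y − 9·x·y² − 228·y + 70·y² − 6·y³ + 224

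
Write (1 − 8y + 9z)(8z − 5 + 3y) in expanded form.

(1 − 8y + 9z)(8z − 5 + 3y)
= 8z − 5 + 3y − 64yz + 40y − 24y² + 72z² − 45z + 27yz    [distributive law]
= −37z − 5 + 43y − 37yz − 24y² + 72z²    [combine like terms]

−37z − 5 + 43y − 37yz − 24y² + 72z²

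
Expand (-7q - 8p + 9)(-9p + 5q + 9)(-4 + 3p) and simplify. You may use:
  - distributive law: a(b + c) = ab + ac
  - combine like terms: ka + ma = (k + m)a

-146pq + 69p²q + 140q² - 105pq² + 72q - 747p² + 216p³ + 855p - 324

(-7q - 8p + 9)(-9p + 5q + 9)(-4 + 3p)
= (63pq - 35q² - 63q + 72p² - 40pq - 72p - 81p + 45q + 81)(-4 + 3p)    [distributive law]
= (23pq - 35q² - 18q + 72p² - 153p + 81)(-4 + 3p)    [combine like terms]
= -92pq + 69p²q + 140q² - 105pq² + 72q - 54pq - 288p² + 216p³ + 612p - 459p² - 324 + 243p    [distributive law]
= -146pq + 69p²q + 140q² - 105pq² + 72q - 747p² + 216p³ + 855p - 324    [combine like terms]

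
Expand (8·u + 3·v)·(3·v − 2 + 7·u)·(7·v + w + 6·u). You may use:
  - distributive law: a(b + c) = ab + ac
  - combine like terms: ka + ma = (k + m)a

369·u·v^2 + 45·u·v·w + 662·u^2·v − 148·u·v − 16·u·w − 96·u^2 + 56·u^2·w + 336·u^3 + 63·v^3 + 9·v^2·w − 42·v^2 − 6·v·w

(8·u + 3·v)·(3·v − 2 + 7·u)·(7·v + w + 6·u)
= (24·u·v − 16·u + 56·u^2 + 9·v^2 − 6·v + 21·u·v)·(7·v + w + 6·u)    [distributive law]
= (45·u·v − 16·u + 56·u^2 + 9·v^2 − 6·v)·(7·v + w + 6·u)    [combine like terms]
= 315·u·v^2 + 45·u·v·w + 270·u^2·v − 112·u·v − 16·u·w − 96·u^2 + 392·u^2·v + 56·u^2·w + 336·u^3 + 63·v^3 + 9·v^2·w + 54·u·v^2 − 42·v^2 − 6·v·w − 36·u·v    [distributive law]
= 369·u·v^2 + 45·u·v·w + 662·u^2·v − 148·u·v − 16·u·w − 96·u^2 + 56·u^2·w + 336·u^3 + 63·v^3 + 9·v^2·w − 42·v^2 − 6·v·w    [combine like terms]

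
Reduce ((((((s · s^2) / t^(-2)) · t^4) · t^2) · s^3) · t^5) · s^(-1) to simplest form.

((((((s · s^2) / t^(-2)) · t^4) · t^2) · s^3) · t^5) · s^(-1)
= (((((s^3 / t^(-2)) · t^4) · t^2) · s^3) · t^5) · s^(-1)    [product of powers]
= s^5t^13    [quotient of powers; product of powers]

s^5t^13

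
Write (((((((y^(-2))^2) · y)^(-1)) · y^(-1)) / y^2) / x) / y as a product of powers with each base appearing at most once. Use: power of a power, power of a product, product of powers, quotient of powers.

x^(-1)y^(-1)

(((((((y^(-2))^2) · y)^(-1)) · y^(-1)) / y^2) / x) / y
= (((((((y^(-2))^2)^(-1)) · (y^(-1))) · y^(-1)) / y^2) / x) / y    [power of a product]
= ((((((y^(-2))^(-2)) · (y^(-1))) · y^(-1)) / y^2) / x) / y    [power of a power]
= ((((y^4 · (y^(-1))) · y^(-1)) / y^2) / x) / y    [power of a power]
= (((y^3 · y^(-1)) / y^2) / x) / y    [product of powers]
= ((y^2 / y^2) / x) / y    [product of powers]
= (y^0 / x) / y    [quotient of powers]
= x^(-1)y^(-1)    [quotient of powers]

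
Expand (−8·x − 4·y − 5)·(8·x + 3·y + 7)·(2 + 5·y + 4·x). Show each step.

(−8·x − 4·y − 5)·(8·x + 3·y + 7)·(2 + 5·y + 4·x)
= (−64·x^2 − 24·x·y − 56·x − 32·x·y − 12·y^2 − 28·y − 40·x − 15·y − 35)·(2 + 5·y + 4·x)    [distributive law]
= (−64·x^2 − 56·x·y − 96·x − 12·y^2 − 43·y − 35)·(2 + 5·y + 4·x)    [combine like terms]
= −128·x^2 − 320·x^2·y − 256·x^3 − 112·x·y − 280·x·y^2 − 224·x^2·y − 192·x − 480·x·y − 384·x^2 − 24·y^2 − 60·y^3 − 48·x·y^2 − 86·y − 215·y^2 − 172·x·y − 70 − 175·y − 140·x    [distributive law]
= −512·x^2 − 544·x^2·y − 256·x^3 − 764·x·y − 328·x·y^2 − 332·x − 239·y^2 − 60·y^3 − 261·y − 70    [combine like terms]

−512·x^2 − 544·x^2·y − 256·x^3 − 764·x·y − 328·x·y^2 − 332·x − 239·y^2 − 60·y^3 − 261·y − 70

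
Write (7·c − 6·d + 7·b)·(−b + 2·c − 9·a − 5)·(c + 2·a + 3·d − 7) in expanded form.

(7·c − 6·d + 7·b)·(−b + 2·c − 9·a − 5)·(c + 2·a + 3·d − 7)
= (−7·b·c + 14·c^2 − 63·a·c − 35·c + 6·b·d − 12·c·d + 54·a·d + 30·d − 7·b^2 + 14·b·c − 63·a·b − 35·b)·(c + 2·a + 3·d − 7)    [distributive law]
= (7·b·c + 14·c^2 − 63·a·c − 35·c + 6·b·d − 12·c·d + 54·a·d + 30·d − 7·b^2 − 63·a·b − 35·b)·(c + 2·a + 3·d − 7)    [combine like terms]
= 7·b·c^2 + 14·a·b·c + 21·b·c·d − 49·b·c + 14·c^3 + 28·a·c^2 + 42·c^2·d − 98·c^2 − 63·a·c^2 − 126·a^2·c − 189·a·c·d + 441·a·c − 35·c^2 − 70·a·c − 105·c·d + 245·c + 6·b·c·d + 12·a·b·d + 18·b·d^2 − 42·b·d − 12·c^2·d − 24·a·c·d − 36·c·d^2 + 84·c·d + 54·a·c·d + 108·a^2·d + 162·a·d^2 − 378·a·d + 30·c·d + 60·a·d + 90·d^2 − 210·d − 7·b^2·c − 14·a·b^2 − 21·b^2·d + 49·b^2 − 63·a·b·c − 126·a^2·b − 189·a·b·d + 441·a·b − 35·b·c − 70·a·b − 105·b·d + 245·b    [distributive law]
= 7·b·c^2 − 49·a·b·c + 27·b·c·d − 84·b·c + 14·c^3 − 35·a·c^2 + 30·c^2·d − 133·c^2 − 126·a^2·c − 159·a·c·d + 371·a·c + 9·c·d + 245·c − 177·a·b·d + 18·b·d^2 − 147·b·d − 36·c·d^2 + 108·a^2·d + 162·a·d^2 − 318·a·d + 90·d^2 − 210·d − 7·b^2·c − 14·a·b^2 − 21·b^2·d + 49·b^2 − 126·a^2·b + 371·a·b + 245·b    [combine like terms]

7·b·c^2 − 49·a·b·c + 27·b·c·d − 84·b·c + 14·c^3 − 35·a·c^2 + 30·c^2·d − 133·c^2 − 126·a^2·c − 159·a·c·d + 371·a·c + 9·c·d + 245·c − 177·a·b·d + 18·b·d^2 − 147·b·d − 36·c·d^2 + 108·a^2·d + 162·a·d^2 − 318·a·d + 90·d^2 − 210·d − 7·b^2·c − 14·a·b^2 − 21·b^2·d + 49·b^2 − 126·a^2·b + 371·a·b + 245·b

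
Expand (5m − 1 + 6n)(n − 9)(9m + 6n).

(5m − 1 + 6n)(n − 9)(9m + 6n)
= (5mn − 45m − n + 9 + 6n^2 − 54n)(9m + 6n)    [distributive law]
= (5mn − 45m − 55n + 9 + 6n^2)(9m + 6n)    [combine like terms]
= 45m^2n + 30mn^2 − 405m^2 − 270mn − 495mn − 330n^2 + 81m + 54n + 54mn^2 + 36n^3    [distributive law]
= 45m^2n + 84mn^2 − 405m^2 − 765mn − 330n^2 + 81m + 54n + 36n^3    [combine like terms]

45m^2n + 84mn^2 − 405m^2 − 765mn − 330n^2 + 81m + 54n + 36n^3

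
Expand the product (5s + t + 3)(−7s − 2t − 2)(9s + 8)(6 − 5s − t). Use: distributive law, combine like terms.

905s^3 + 1575s^4 + 1080s^3t − 1844s^2 + 681s^2t + 243s^2t^2 − 626st + 180st^2 − 1572s + 18st^3 − 32t^2 + 16t^3 − 336t − 288

(5s + t + 3)(−7s − 2t − 2)(9s + 8)(6 − 5s − t)
= (−35s^2 − 10st − 10s − 7st − 2t^2 − 2t − 21s − 6t − 6)(9s + 8)(6 − 5s − t)    [distributive law]
= (−35s^2 − 17st − 31s − 2t^2 − 8t − 6)(9s + 8)(6 − 5s − t)    [combine like terms]
= (−315s^3 − 280s^2 − 153s^2t − 136st − 279s^2 − 248s − 18st^2 − 16t^2 − 72st − 64t − 54s − 48)(6 − 5s − t)    [distributive law]
= (−315s^3 − 559s^2 − 153s^2t − 208st − 302s − 18st^2 − 16t^2 − 64t − 48)(6 − 5s − t)    [combine like terms]
= −1890s^3 + 1575s^4 + 315s^3t − 3354s^2 + 2795s^3 + 559s^2t − 918s^2t + 765s^3t + 153s^2t^2 − 1248st + 1040s^2t + 208st^2 − 1812s + 1510s^2 + 302st − 108st^2 + 90s^2t^2 + 18st^3 − 96t^2 + 80st^2 + 16t^3 − 384t + 320st + 64t^2 − 288 + 240s + 48t    [distributive law]
= 905s^3 + 1575s^4 + 1080s^3t − 1844s^2 + 681s^2t + 243s^2t^2 − 626st + 180st^2 − 1572s + 18st^3 − 32t^2 + 16t^3 − 336t − 288    [combine like terms]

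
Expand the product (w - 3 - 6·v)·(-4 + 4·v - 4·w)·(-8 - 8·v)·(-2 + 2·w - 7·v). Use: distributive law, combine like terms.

-64·w - 192·w^2 + 640·v·w - 864·v·w^2 + 2656·v^2·w - 672·v^2·w^2 + 1952·v^3·w + 64·w^3 + 64·v·w^3 + 192 + 1056·v + 1152·v^2 - 1056·v^3 - 1344·v^4

(w - 3 - 6·v)·(-4 + 4·v - 4·w)·(-8 - 8·v)·(-2 + 2·w - 7·v)
= (-4·w + 4·v·w - 4·w^2 + 12 - 12·v + 12·w + 24·v - 24·v^2 + 24·v·w)·(-8 - 8·v)·(-2 + 2·w - 7·v)    [distributive law]
= (8·w + 28·v·w - 4·w^2 + 12 + 12·v - 24·v^2)·(-8 - 8·v)·(-2 + 2·w - 7·v)    [combine like terms]
= (-64·w - 64·v·w - 224·v·w - 224·v^2·w + 32·w^2 + 32·v·w^2 - 96 - 96·v - 96·v - 96·v^2 + 192·v^2 + 192·v^3)·(-2 + 2·w - 7·v)    [distributive law]
= (-64·w - 288·v·w - 224·v^2·w + 32·w^2 + 32·v·w^2 - 96 - 192·v + 96·v^2 + 192·v^3)·(-2 + 2·w - 7·v)    [combine like terms]
= 128·w - 128·w^2 + 448·v·w + 576·v·w - 576·v·w^2 + 2016·v^2·w + 448·v^2·w - 448·v^2·w^2 + 1568·v^3·w - 64·w^2 + 64·w^3 - 224·v·w^2 - 64·v·w^2 + 64·v·w^3 - 224·v^2·w^2 + 192 - 192·w + 672·v + 384·v - 384·v·w + 1344·v^2 - 192·v^2 + 192·v^2·w - 672·v^3 - 384·v^3 + 384·v^3·w - 1344·v^4    [distributive law]
= -64·w - 192·w^2 + 640·v·w - 864·v·w^2 + 2656·v^2·w - 672·v^2·w^2 + 1952·v^3·w + 64·w^3 + 64·v·w^3 + 192 + 1056·v + 1152·v^2 - 1056·v^3 - 1344·v^4    [combine like terms]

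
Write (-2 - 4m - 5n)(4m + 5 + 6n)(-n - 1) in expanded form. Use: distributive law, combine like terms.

(-2 - 4m - 5n)(4m + 5 + 6n)(-n - 1)
= (-8m - 10 - 12n - 16m^2 - 20m - 24mn - 20mn - 25n - 30n^2)(-n - 1)    [distributive law]
= (-28m - 10 - 37n - 16m^2 - 44mn - 30n^2)(-n - 1)    [combine like terms]
= 28mn + 28m + 10n + 10 + 37n^2 + 37n + 16m^2n + 16m^2 + 44mn^2 + 44mn + 30n^3 + 30n^2    [distributive law]
= 72mn + 28m + 47n + 10 + 67n^2 + 16m^2n + 16m^2 + 44mn^2 + 30n^3    [combine like terms]

72mn + 28m + 47n + 10 + 67n^2 + 16m^2n + 16m^2 + 44mn^2 + 30n^3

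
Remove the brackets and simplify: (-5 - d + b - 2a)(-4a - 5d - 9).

(-5 - d + b - 2a)(-4a - 5d - 9)
= 20a + 25d + 45 + 4ad + 5d² + 9d - 4ab - 5bd - 9b + 8a² + 10ad + 18a    [distributive law]
= 38a + 34d + 45 + 14ad + 5d² - 4ab - 5bd - 9b + 8a²    [combine like terms]

38a + 34d + 45 + 14ad + 5d² - 4ab - 5bd - 9b + 8a²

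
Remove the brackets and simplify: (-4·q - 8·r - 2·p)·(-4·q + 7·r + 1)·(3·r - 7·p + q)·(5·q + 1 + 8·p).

260·q^3·r - 48·q^2·r + 326·p·q^2·r - 392·p·q^3 - 6·p·q^2 - 1112·p^2·q^2 + 80·q^4 - 4·q^3 - 220·q^2·r^2 - 164·q·r^2 + 1398·p·q·r^2 + 72·p·q·r + 346·p^2·q·r - 20·q·r + 26·p·q + 222·p^2·q - 4·q^2 - 840·q·r^3 - 168·r^3 - 1344·p·r^3 + 158·p·r^2 + 2800·p^2·r^2 - 24·r^2 + 50·p·r + 498·p^2·r - 448·p^3·q + 784·p^3·r + 14·p^2 + 112·p^3

(-4·q - 8·r - 2·p)·(-4·q + 7·r + 1)·(3·r - 7·p + q)·(5·q + 1 + 8·p)
= (16·q^2 - 28·q·r - 4·q + 32·q·r - 56·r^2 - 8·r + 8·p·q - 14·p·r - 2·p)·(3·r - 7·p + q)·(5·q + 1 + 8·p)    [distributive law]
= (16·q^2 + 4·q·r - 4·q - 56·r^2 - 8·r + 8·p·q - 14·p·r - 2·p)·(3·r - 7·p + q)·(5·q + 1 + 8·p)    [combine like terms]
= (48·q^2·r - 112·p·q^2 + 16·q^3 + 12·q·r^2 - 28·p·q·r + 4·q^2·r - 12·q·r + 28·p·q - 4·q^2 - 168·r^3 + 392·p·r^2 - 56·q·r^2 - 24·r^2 + 56·p·r - 8·q·r + 24·p·q·r - 56·p^2·q + 8·p·q^2 - 42·p·r^2 + 98·p^2·r - 14·p·q·r - 6·p·r + 14·p^2 - 2·p·q)·(5·q + 1 + 8·p)    [distributive law]
= (52·q^2·r - 104·p·q^2 + 16·q^3 - 44·q·r^2 - 18·p·q·r - 20·q·r + 26·p·q - 4·q^2 - 168·r^3 + 350·p·r^2 - 24·r^2 + 50·p·r - 56·p^2·q + 98·p^2·r + 14·p^2)·(5·q + 1 + 8·p)    [combine like terms]
= 260·q^3·r + 52·q^2·r + 416·p·q^2·r - 520·p·q^3 - 104·p·q^2 - 832·p^2·q^2 + 80·q^4 + 16·q^3 + 128·p·q^3 - 220·q^2·r^2 - 44·q·r^2 - 352·p·q·r^2 - 90·p·q^2·r - 18·p·q·r - 144·p^2·q·r - 100·q^2·r - 20·q·r - 160·p·q·r + 130·p·q^2 + 26·p·q + 208·p^2·q - 20·q^3 - 4·q^2 - 32·p·q^2 - 840·q·r^3 - 168·r^3 - 1344·p·r^3 + 1750·p·q·r^2 + 350·p·r^2 + 2800·p^2·r^2 - 120·q·r^2 - 24·r^2 - 192·p·r^2 + 250·p·q·r + 50·p·r + 400·p^2·r - 280·p^2·q^2 - 56·p^2·q - 448·p^3·q + 490·p^2·q·r + 98·p^2·r + 784·p^3·r + 70·p^2·q + 14·p^2 + 112·p^3    [distributive law]
= 260·q^3·r - 48·q^2·r + 326·p·q^2·r - 392·p·q^3 - 6·p·q^2 - 1112·p^2·q^2 + 80·q^4 - 4·q^3 - 220·q^2·r^2 - 164·q·r^2 + 1398·p·q·r^2 + 72·p·q·r + 346·p^2·q·r - 20·q·r + 26·p·q + 222·p^2·q - 4·q^2 - 840·q·r^3 - 168·r^3 - 1344·p·r^3 + 158·p·r^2 + 2800·p^2·r^2 - 24·r^2 + 50·p·r + 498·p^2·r - 448·p^3·q + 784·p^3·r + 14·p^2 + 112·p^3    [combine like terms]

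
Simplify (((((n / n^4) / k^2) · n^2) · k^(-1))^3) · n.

k^(-9)·n^(-2)

(((((n / n^4) / k^2) · n^2) · k^(-1))^3) · n
= (((((n / n^4) / k^2) · n^2)^3) · ((k^(-1))^3)) · n    [power of a product]
= (((((n / n^4) / k^2)^3) · ((n^2)^3)) · ((k^(-1))^3)) · n    [power of a product]
= (((((n / n^4)^3) / ((k^2)^3)) · ((n^2)^3)) · ((k^(-1))^3)) · n    [power of a quotient]
= (((((n^3) / ((n^4)^3)) / ((k^2)^3)) · ((n^2)^3)) · ((k^(-1))^3)) · n    [power of a quotient]
= ((((n^3 / n^12) / ((k^2)^3)) · ((n^2)^3)) · ((k^(-1))^3)) · n    [power of a power]
= (((n^(-9) / ((k^2)^3)) · ((n^2)^3)) · ((k^(-1))^3)) · n    [quotient of powers]
= (((n^(-9) / k^6) · ((n^2)^3)) · ((k^(-1))^3)) · n    [power of a power]
= (((n^(-9) / k^6) · n^6) · ((k^(-1))^3)) · n    [power of a power]
= (((n^(-9) / k^6) · n^6) · k^(-3)) · n    [power of a power]
= k^(-9)·n^(-2)    [quotient of powers; product of powers]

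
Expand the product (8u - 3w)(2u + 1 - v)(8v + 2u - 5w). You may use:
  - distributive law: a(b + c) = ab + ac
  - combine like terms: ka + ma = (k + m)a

112u^2v + 32u^3 - 92u^2w + 64uv + 16u^2 - 46uw - 64uv^2 - 2uvw + 30uw^2 - 24vw + 15w^2 + 24v^2w - 15vw^2

(8u - 3w)(2u + 1 - v)(8v + 2u - 5w)
= (16u^2 + 8u - 8uv - 6uw - 3w + 3vw)(8v + 2u - 5w)    [distributive law]
= 128u^2v + 32u^3 - 80u^2w + 64uv + 16u^2 - 40uw - 64uv^2 - 16u^2v + 40uvw - 48uvw - 12u^2w + 30uw^2 - 24vw - 6uw + 15w^2 + 24v^2w + 6uvw - 15vw^2    [distributive law]
= 112u^2v + 32u^3 - 92u^2w + 64uv + 16u^2 - 46uw - 64uv^2 - 2uvw + 30uw^2 - 24vw + 15w^2 + 24v^2w - 15vw^2    [combine like terms]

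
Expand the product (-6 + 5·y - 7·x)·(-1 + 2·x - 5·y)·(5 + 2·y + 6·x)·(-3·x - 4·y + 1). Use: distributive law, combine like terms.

(-6 + 5·y - 7·x)·(-1 + 2·x - 5·y)·(5 + 2·y + 6·x)·(-3·x - 4·y + 1)
= (6 - 12·x + 30·y - 5·y + 10·x·y - 25·y^2 + 7·x - 14·x^2 + 35·x·y)·(5 + 2·y + 6·x)·(-3·x - 4·y + 1)    [distributive law]
= (6 - 5·x + 25·y + 45·x·y - 25·y^2 - 14·x^2)·(5 + 2·y + 6·x)·(-3·x - 4·y + 1)    [combine like terms]
= (30 + 12·y + 36·x - 25·x - 10·x·y - 30·x^2 + 125·y + 50·y^2 + 150·x·y + 225·x·y + 90·x·y^2 + 270·x^2·y - 125·y^2 - 50·y^3 - 150·x·y^2 - 70·x^2 - 28·x^2·y - 84·x^3)·(-3·x - 4·y + 1)    [distributive law]
= (30 + 137·y + 11·x + 365·x·y - 100·x^2 - 75·y^2 - 60·x·y^2 + 242·x^2·y - 50·y^3 - 84·x^3)·(-3·x - 4·y + 1)    [combine like terms]
= -90·x - 120·y + 30 - 411·x·y - 548·y^2 + 137·y - 33·x^2 - 44·x·y + 11·x - 1095·x^2·y - 1460·x·y^2 + 365·x·y + 300·x^3 + 400·x^2·y - 100·x^2 + 225·x·y^2 + 300·y^3 - 75·y^2 + 180·x^2·y^2 + 240·x·y^3 - 60·x·y^2 - 726·x^3·y - 968·x^2·y^2 + 242·x^2·y + 150·x·y^3 + 200·y^4 - 50·y^3 + 252·x^4 + 336·x^3·y - 84·x^3    [distributive law]
= -79·x + 17·y + 30 - 90·x·y - 623·y^2 - 133·x^2 - 453·x^2·y - 1295·x·y^2 + 216·x^3 + 250·y^3 - 788·x^2·y^2 + 390·x·y^3 - 390·x^3·y + 200·y^4 + 252·x^4    [combine like terms]

-79·x + 17·y + 30 - 90·x·y - 623·y^2 - 133·x^2 - 453·x^2·y - 1295·x·y^2 + 216·x^3 + 250·y^3 - 788·x^2·y^2 + 390·x·y^3 - 390·x^3·y + 200·y^4 + 252·x^4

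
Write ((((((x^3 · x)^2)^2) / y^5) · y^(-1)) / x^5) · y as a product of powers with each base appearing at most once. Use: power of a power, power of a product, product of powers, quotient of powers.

x^11·y^(-5)

((((((x^3 · x)^2)^2) / y^5) · y^(-1)) / x^5) · y
= (((((x^3 · x)^4) / y^5) · y^(-1)) / x^5) · y    [power of a power]
= ((((((x^3)^4) · (x^4)) / y^5) · y^(-1)) / x^5) · y    [power of a product]
= ((((x^12 · (x^4)) / y^5) · y^(-1)) / x^5) · y    [power of a power]
= (((x^16 / y^5) · y^(-1)) / x^5) · y    [product of powers]
= x^11·y^(-5)    [quotient of powers; product of powers]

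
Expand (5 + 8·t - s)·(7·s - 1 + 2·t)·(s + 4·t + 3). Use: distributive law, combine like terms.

15·s² + 308·s·t + 103·s - 14·t - 15 + 56·t² + 26·s²·t + 232·s·t² + 64·t³ - 7·s³

(5 + 8·t - s)·(7·s - 1 + 2·t)·(s + 4·t + 3)
= (35·s - 5 + 10·t + 56·s·t - 8·t + 16·t² - 7·s² + s - 2·s·t)·(s + 4·t + 3)    [distributive law]
= (36·s - 5 + 2·t + 54·s·t + 16·t² - 7·s²)·(s + 4·t + 3)    [combine like terms]
= 36·s² + 144·s·t + 108·s - 5·s - 20·t - 15 + 2·s·t + 8·t² + 6·t + 54·s²·t + 216·s·t² + 162·s·t + 16·s·t² + 64·t³ + 48·t² - 7·s³ - 28·s²·t - 21·s²    [distributive law]
= 15·s² + 308·s·t + 103·s - 14·t - 15 + 56·t² + 26·s²·t + 232·s·t² + 64·t³ - 7·s³    [combine like terms]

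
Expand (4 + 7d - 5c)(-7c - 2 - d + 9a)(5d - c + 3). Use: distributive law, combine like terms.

-204cd + 123c² - 46c - 94d - 24 - 111d² + 369ad - 171ac + 108a - 213cd² + 219c²d - 35d³ + 315ad² - 288acd - 35c³ + 45ac²

(4 + 7d - 5c)(-7c - 2 - d + 9a)(5d - c + 3)
= (-28c - 8 - 4d + 36a - 49cd - 14d - 7d² + 63ad + 35c² + 10c + 5cd - 45ac)(5d - c + 3)    [distributive law]
= (-18c - 8 - 18d + 36a - 44cd - 7d² + 63ad + 35c² - 45ac)(5d - c + 3)    [combine like terms]
= -90cd + 18c² - 54c - 40d + 8c - 24 - 90d² + 18cd - 54d + 180ad - 36ac + 108a - 220cd² + 44c²d - 132cd - 35d³ + 7cd² - 21d² + 315ad² - 63acd + 189ad + 175c²d - 35c³ + 105c² - 225acd + 45ac² - 135ac    [distributive law]
= -204cd + 123c² - 46c - 94d - 24 - 111d² + 369ad - 171ac + 108a - 213cd² + 219c²d - 35d³ + 315ad² - 288acd - 35c³ + 45ac²    [combine like terms]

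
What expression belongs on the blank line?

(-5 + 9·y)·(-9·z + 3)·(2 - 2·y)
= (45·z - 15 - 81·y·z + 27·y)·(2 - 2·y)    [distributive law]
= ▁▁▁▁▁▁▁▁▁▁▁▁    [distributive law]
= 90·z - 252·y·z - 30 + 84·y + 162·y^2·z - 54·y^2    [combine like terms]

After distributive law, the bracketed line is:

90·z - 90·y·z - 30 + 30·y - 162·y·z + 162·y^2·z + 54·y - 54·y^2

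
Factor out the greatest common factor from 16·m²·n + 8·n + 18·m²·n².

16·m²·n + 8·n + 18·m²·n²
= 2(8·m²·n + 4·n + 9·m²·n²)    [factor out 2]
= 2·n(8·m² + 4 + 9·m²·n)    [factor out n]

2·n(8·m² + 4 + 9·m²·n)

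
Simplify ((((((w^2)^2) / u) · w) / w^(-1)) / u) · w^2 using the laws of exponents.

((((((w^2)^2) / u) · w) / w^(-1)) / u) · w^2
= ((((w^4 / u) · w) / w^(-1)) / u) · w^2    [power of a power]
= u^(-2)·w^8    [quotient of powers; product of powers]

u^(-2)·w^8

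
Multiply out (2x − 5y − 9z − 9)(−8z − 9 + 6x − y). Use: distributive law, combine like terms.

−70xz − 72x + 12x² − 32xy + 49yz + 54y + 5y² + 72z² + 153z + 81

(2x − 5y − 9z − 9)(−8z − 9 + 6x − y)
= −16xz − 18x + 12x² − 2xy + 40yz + 45y − 30xy + 5y² + 72z² + 81z − 54xz + 9yz + 72z + 81 − 54x + 9y    [distributive law]
= −70xz − 72x + 12x² − 32xy + 49yz + 54y + 5y² + 72z² + 153z + 81    [combine like terms]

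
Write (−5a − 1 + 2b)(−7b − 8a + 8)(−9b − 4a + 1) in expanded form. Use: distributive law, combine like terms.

−115ab² − 436a²b + 215ab − 160a³ + 168a² − 221b² + 95b − 8 + 126b³

(−5a − 1 + 2b)(−7b − 8a + 8)(−9b − 4a + 1)
= (35ab + 40a² − 40a + 7b + 8a − 8 − 14b² − 16ab + 16b)(−9b − 4a + 1)    [distributive law]
= (19ab + 40a² − 32a + 23b − 8 − 14b²)(−9b − 4a + 1)    [combine like terms]
= −171ab² − 76a²b + 19ab − 360a²b − 160a³ + 40a² + 288ab + 128a² − 32a − 207b² − 92ab + 23b + 72b + 32a − 8 + 126b³ + 56ab² − 14b²    [distributive law]
= −115ab² − 436a²b + 215ab − 160a³ + 168a² − 221b² + 95b − 8 + 126b³    [combine like terms]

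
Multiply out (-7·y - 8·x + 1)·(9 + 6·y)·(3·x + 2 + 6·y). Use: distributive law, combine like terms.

-699·x·y - 60·y - 426·y^2 - 414·x·y^2 - 252·y^3 - 216·x^2 - 117·x - 144·x^2·y + 18

(-7·y - 8·x + 1)·(9 + 6·y)·(3·x + 2 + 6·y)
= (-63·y - 42·y^2 - 72·x - 48·x·y + 9 + 6·y)·(3·x + 2 + 6·y)    [distributive law]
= (-57·y - 42·y^2 - 72·x - 48·x·y + 9)·(3·x + 2 + 6·y)    [combine like terms]
= -171·x·y - 114·y - 342·y^2 - 126·x·y^2 - 84·y^2 - 252·y^3 - 216·x^2 - 144·x - 432·x·y - 144·x^2·y - 96·x·y - 288·x·y^2 + 27·x + 18 + 54·y    [distributive law]
= -699·x·y - 60·y - 426·y^2 - 414·x·y^2 - 252·y^3 - 216·x^2 - 117·x - 144·x^2·y + 18    [combine like terms]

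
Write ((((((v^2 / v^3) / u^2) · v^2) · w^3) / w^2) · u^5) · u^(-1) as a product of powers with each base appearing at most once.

((((((v^2 / v^3) / u^2) · v^2) · w^3) / w^2) · u^5) · u^(-1)
= (((((v^(-1) / u^2) · v^2) · w^3) / w^2) · u^5) · u^(-1)    [quotient of powers]
= u^2vw    [quotient of powers; product of powers]

u^2vw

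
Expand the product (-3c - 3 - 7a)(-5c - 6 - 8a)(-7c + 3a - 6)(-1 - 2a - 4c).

(-3c - 3 - 7a)(-5c - 6 - 8a)(-7c + 3a - 6)(-1 - 2a - 4c)
= (15c² + 18c + 24ac + 15c + 18 + 24a + 35ac + 42a + 56a²)(-7c + 3a - 6)(-1 - 2a - 4c)    [distributive law]
= (15c² + 33c + 59ac + 18 + 66a + 56a²)(-7c + 3a - 6)(-1 - 2a - 4c)    [combine like terms]
= (-105c³ + 45ac² - 90c² - 231c² + 99ac - 198c - 413ac² + 177a²c - 354ac - 126c + 54a - 108 - 462ac + 198a² - 396a - 392a²c + 168a³ - 336a²)(-1 - 2a - 4c)    [distributive law]
= (-105c³ - 368ac² - 321c² - 717ac - 324c - 215a²c - 342a - 108 - 138a² + 168a³)(-1 - 2a - 4c)    [combine like terms]
= 105c³ + 210ac³ + 420c⁴ + 368ac² + 736a²c² + 1472ac³ + 321c² + 642ac² + 1284c³ + 717ac + 1434a²c + 2868ac² + 324c + 648ac + 1296c² + 215a²c + 430a³c + 860a²c² + 342a + 684a² + 1368ac + 108 + 216a + 432c + 138a² + 276a³ + 552a²c - 168a³ - 336a⁴ - 672a³c    [distributive law]
= 1389c³ + 1682ac³ + 420c⁴ + 3878ac² + 1596a²c² + 1617c² + 2733ac + 2201a²c + 756c - 242a³c + 558a + 822a² + 108 + 108a³ - 336a⁴    [combine like terms]

1389c³ + 1682ac³ + 420c⁴ + 3878ac² + 1596a²c² + 1617c² + 2733ac + 2201a²c + 756c - 242a³c + 558a + 822a² + 108 + 108a³ - 336a⁴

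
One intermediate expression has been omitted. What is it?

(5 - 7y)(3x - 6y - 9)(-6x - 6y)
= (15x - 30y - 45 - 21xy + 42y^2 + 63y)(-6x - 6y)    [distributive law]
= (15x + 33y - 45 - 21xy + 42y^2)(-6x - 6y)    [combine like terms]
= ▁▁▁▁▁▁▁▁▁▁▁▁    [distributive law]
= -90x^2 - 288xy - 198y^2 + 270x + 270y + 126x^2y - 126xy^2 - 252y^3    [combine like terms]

Applying distributive law to the line above:

-90x^2 - 90xy - 198xy - 198y^2 + 270x + 270y + 126x^2y + 126xy^2 - 252xy^2 - 252y^3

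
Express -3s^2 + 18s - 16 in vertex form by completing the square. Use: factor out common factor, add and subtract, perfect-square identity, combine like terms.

-3(s - 3)^2 + 11

-3s^2 + 18s - 16
= -3(s^2 - 6s) - 16    [factor out -3 from the s-terms]
= -3(s^2 - 6s + 9 - 9) - 16    [add and subtract 9 inside the bracket]
= -3(s - 3)^2 + 27 - 16    [perfect-square identity]
= -3(s - 3)^2 + 11    [combine constants]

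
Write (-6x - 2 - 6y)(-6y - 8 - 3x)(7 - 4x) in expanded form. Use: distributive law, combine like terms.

(-6x - 2 - 6y)(-6y - 8 - 3x)(7 - 4x)
= (36xy + 48x + 18x² + 12y + 16 + 6x + 36y² + 48y + 18xy)(7 - 4x)    [distributive law]
= (54xy + 54x + 18x² + 60y + 16 + 36y²)(7 - 4x)    [combine like terms]
= 378xy - 216x²y + 378x - 216x² + 126x² - 72x³ + 420y - 240xy + 112 - 64x + 252y² - 144xy²    [distributive law]
= 138xy - 216x²y + 314x - 90x² - 72x³ + 420y + 112 + 252y² - 144xy²    [combine like terms]

138xy - 216x²y + 314x - 90x² - 72x³ + 420y + 112 + 252y² - 144xy²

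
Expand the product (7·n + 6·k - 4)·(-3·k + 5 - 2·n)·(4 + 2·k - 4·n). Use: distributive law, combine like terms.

(7·n + 6·k - 4)·(-3·k + 5 - 2·n)·(4 + 2·k - 4·n)
= (-21·k·n + 35·n - 14·n^2 - 18·k^2 + 30·k - 12·k·n + 12·k - 20 + 8·n)·(4 + 2·k - 4·n)    [distributive law]
= (-33·k·n + 43·n - 14·n^2 - 18·k^2 + 42·k - 20)·(4 + 2·k - 4·n)    [combine like terms]
= -132·k·n - 66·k^2·n + 132·k·n^2 + 172·n + 86·k·n - 172·n^2 - 56·n^2 - 28·k·n^2 + 56·n^3 - 72·k^2 - 36·k^3 + 72·k^2·n + 168·k + 84·k^2 - 168·k·n - 80 - 40·k + 80·n    [distributive law]
= -214·k·n + 6·k^2·n + 104·k·n^2 + 252·n - 228·n^2 + 56·n^3 + 12·k^2 - 36·k^3 + 128·k - 80    [combine like terms]

-214·k·n + 6·k^2·n + 104·k·n^2 + 252·n - 228·n^2 + 56·n^3 + 12·k^2 - 36·k^3 + 128·k - 80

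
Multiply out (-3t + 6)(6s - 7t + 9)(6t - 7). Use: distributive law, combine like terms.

-108st^2 + 342st + 126t^3 - 561t^2 + 807t - 252s - 378

(-3t + 6)(6s - 7t + 9)(6t - 7)
= (-18st + 21t^2 - 27t + 36s - 42t + 54)(6t - 7)    [distributive law]
= (-18st + 21t^2 - 69t + 36s + 54)(6t - 7)    [combine like terms]
= -108st^2 + 126st + 126t^3 - 147t^2 - 414t^2 + 483t + 216st - 252s + 324t - 378    [distributive law]
= -108st^2 + 342st + 126t^3 - 561t^2 + 807t - 252s - 378    [combine like terms]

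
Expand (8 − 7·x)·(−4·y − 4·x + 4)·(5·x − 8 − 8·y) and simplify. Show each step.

(8 − 7·x)·(−4·y − 4·x + 4)·(5·x − 8 − 8·y)
= (−32·y − 32·x + 32 + 28·x·y + 28·x^2 − 28·x)·(5·x − 8 − 8·y)    [distributive law]
= (−32·y − 60·x + 32 + 28·x·y + 28·x^2)·(5·x − 8 − 8·y)    [combine like terms]
= −160·x·y + 256·y + 256·y^2 − 300·x^2 + 480·x + 480·x·y + 160·x − 256 − 256·y + 140·x^2·y − 224·x·y − 224·x·y^2 + 140·x^3 − 224·x^2 − 224·x^2·y    [distributive law]
= 96·x·y + 256·y^2 − 524·x^2 + 640·x − 256 − 84·x^2·y − 224·x·y^2 + 140·x^3    [combine like terms]

96·x·y + 256·y^2 − 524·x^2 + 640·x − 256 − 84·x^2·y − 224·x·y^2 + 140·x^3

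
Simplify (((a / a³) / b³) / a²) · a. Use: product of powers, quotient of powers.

a⁻³b⁻³

(((a / a³) / b³) / a²) · a
= ((a⁻² / b³) / a²) · a    [quotient of powers]
= a⁻³b⁻³    [quotient of powers; product of powers]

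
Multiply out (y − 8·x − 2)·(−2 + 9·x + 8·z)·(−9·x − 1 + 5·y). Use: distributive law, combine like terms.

(y − 8·x − 2)·(−2 + 9·x + 8·z)·(−9·x − 1 + 5·y)
= (−2·y + 9·x·y + 8·y·z + 16·x − 72·x^2 − 64·x·z + 4 − 18·x − 16·z)·(−9·x − 1 + 5·y)    [distributive law]
= (−2·y + 9·x·y + 8·y·z − 2·x − 72·x^2 − 64·x·z + 4 − 16·z)·(−9·x − 1 + 5·y)    [combine like terms]
= 18·x·y + 2·y − 10·y^2 − 81·x^2·y − 9·x·y + 45·x·y^2 − 72·x·y·z − 8·y·z + 40·y^2·z + 18·x^2 + 2·x − 10·x·y + 648·x^3 + 72·x^2 − 360·x^2·y + 576·x^2·z + 64·x·z − 320·x·y·z − 36·x − 4 + 20·y + 144·x·z + 16·z − 80·y·z    [distributive law]
= −x·y + 22·y − 10·y^2 − 441·x^2·y + 45·x·y^2 − 392·x·y·z − 88·y·z + 40·y^2·z + 90·x^2 − 34·x + 648·x^3 + 576·x^2·z + 208·x·z − 4 + 16·z    [combine like terms]

−x·y + 22·y − 10·y^2 − 441·x^2·y + 45·x·y^2 − 392·x·y·z − 88·y·z + 40·y^2·z + 90·x^2 − 34·x + 648·x^3 + 576·x^2·z + 208·x·z − 4 + 16·z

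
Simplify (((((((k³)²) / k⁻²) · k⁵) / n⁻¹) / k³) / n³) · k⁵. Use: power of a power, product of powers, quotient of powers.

k¹⁵n⁻²

(((((((k³)²) / k⁻²) · k⁵) / n⁻¹) / k³) / n³) · k⁵
= (((((k⁶ / k⁻²) · k⁵) / n⁻¹) / k³) / n³) · k⁵    [power of a power]
= ((((k⁸ · k⁵) / n⁻¹) / k³) / n³) · k⁵    [quotient of powers]
= (((k¹³ / n⁻¹) / k³) / n³) · k⁵    [product of powers]
= k¹⁵n⁻²    [quotient of powers; product of powers]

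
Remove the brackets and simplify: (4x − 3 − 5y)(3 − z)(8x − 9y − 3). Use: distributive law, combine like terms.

96x² − 228xy − 108x − 32x²z + 76xyz + 36xz + 126y + 27 − 42yz − 9z + 135y² − 45y²z

(4x − 3 − 5y)(3 − z)(8x − 9y − 3)
= (12x − 4xz − 9 + 3z − 15y + 5yz)(8x − 9y − 3)    [distributive law]
= 96x² − 108xy − 36x − 32x²z + 36xyz + 12xz − 72x + 81y + 27 + 24xz − 27yz − 9z − 120xy + 135y² + 45y + 40xyz − 45y²z − 15yz    [distributive law]
= 96x² − 228xy − 108x − 32x²z + 76xyz + 36xz + 126y + 27 − 42yz − 9z + 135y² − 45y²z    [combine like terms]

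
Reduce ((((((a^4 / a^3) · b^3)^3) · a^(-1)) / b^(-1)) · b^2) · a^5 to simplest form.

((((((a^4 / a^3) · b^3)^3) · a^(-1)) / b^(-1)) · b^2) · a^5
= ((((((a^4 / a^3)^3) · ((b^3)^3)) · a^(-1)) / b^(-1)) · b^2) · a^5    [power of a product]
= (((((((a^4)^3) / ((a^3)^3)) · ((b^3)^3)) · a^(-1)) / b^(-1)) · b^2) · a^5    [power of a quotient]
= (((((a^12 / ((a^3)^3)) · ((b^3)^3)) · a^(-1)) / b^(-1)) · b^2) · a^5    [power of a power]
= (((((a^12 / a^9) · ((b^3)^3)) · a^(-1)) / b^(-1)) · b^2) · a^5    [power of a power]
= ((((a^3 · ((b^3)^3)) · a^(-1)) / b^(-1)) · b^2) · a^5    [quotient of powers]
= ((((a^3 · b^9) · a^(-1)) / b^(-1)) · b^2) · a^5    [power of a power]
= a^7·b^12    [quotient of powers; product of powers]

a^7·b^12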